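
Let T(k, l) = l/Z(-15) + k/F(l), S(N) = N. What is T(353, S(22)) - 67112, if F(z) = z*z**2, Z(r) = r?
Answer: -10719357601/159720 ≈ -67113.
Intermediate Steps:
F(z) = z**3
T(k, l) = -l/15 + k/l**3 (T(k, l) = l/(-15) + k/(l**3) = l*(-1/15) + k/l**3 = -l/15 + k/l**3)
T(353, S(22)) - 67112 = (-1/15*22 + 353/22**3) - 67112 = (-22/15 + 353*(1/10648)) - 67112 = (-22/15 + 353/10648) - 67112 = -228961/159720 - 67112 = -10719357601/159720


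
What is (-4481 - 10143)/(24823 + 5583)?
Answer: -7312/15203 ≈ -0.48096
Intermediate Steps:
(-4481 - 10143)/(24823 + 5583) = -14624/30406 = -14624*1/30406 = -7312/15203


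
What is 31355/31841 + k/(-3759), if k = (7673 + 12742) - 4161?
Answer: -19032389/5699539 ≈ -3.3393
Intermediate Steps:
k = 16254 (k = 20415 - 4161 = 16254)
31355/31841 + k/(-3759) = 31355/31841 + 16254/(-3759) = 31355*(1/31841) + 16254*(-1/3759) = 31355/31841 - 774/179 = -19032389/5699539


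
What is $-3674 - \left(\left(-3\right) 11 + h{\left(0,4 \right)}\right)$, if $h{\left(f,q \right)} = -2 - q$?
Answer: $-3635$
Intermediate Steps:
$-3674 - \left(\left(-3\right) 11 + h{\left(0,4 \right)}\right) = -3674 - \left(\left(-3\right) 11 - 6\right) = -3674 - \left(-33 - 6\right) = -3674 - -39 = -3674 + 39 = -3635$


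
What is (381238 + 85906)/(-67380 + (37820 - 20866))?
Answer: -233572/25213 ≈ -9.2639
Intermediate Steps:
(381238 + 85906)/(-67380 + (37820 - 20866)) = 467144/(-67380 + 16954) = 467144/(-50426) = 467144*(-1/50426) = -233572/25213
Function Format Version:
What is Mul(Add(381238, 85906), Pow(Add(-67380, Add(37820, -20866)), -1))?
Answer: Rational(-233572, 25213) ≈ -9.2639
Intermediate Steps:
Mul(Add(381238, 85906), Pow(Add(-67380, Add(37820, -20866)), -1)) = Mul(467144, Pow(Add(-67380, 16954), -1)) = Mul(467144, Pow(-50426, -1)) = Mul(467144, Rational(-1, 50426)) = Rational(-233572, 25213)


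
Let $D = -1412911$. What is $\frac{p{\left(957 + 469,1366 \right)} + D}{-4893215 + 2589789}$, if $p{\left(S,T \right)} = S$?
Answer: $\frac{1411485}{2303426} \approx 0.61278$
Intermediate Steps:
$\frac{p{\left(957 + 469,1366 \right)} + D}{-4893215 + 2589789} = \frac{\left(957 + 469\right) - 1412911}{-4893215 + 2589789} = \frac{1426 - 1412911}{-2303426} = \left(-1411485\right) \left(- \frac{1}{2303426}\right) = \frac{1411485}{2303426}$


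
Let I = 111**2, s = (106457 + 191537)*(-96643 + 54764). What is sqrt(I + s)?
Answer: I*sqrt(12479678405) ≈ 1.1171e+5*I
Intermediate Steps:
s = -12479690726 (s = 297994*(-41879) = -12479690726)
I = 12321
sqrt(I + s) = sqrt(12321 - 12479690726) = sqrt(-12479678405) = I*sqrt(12479678405)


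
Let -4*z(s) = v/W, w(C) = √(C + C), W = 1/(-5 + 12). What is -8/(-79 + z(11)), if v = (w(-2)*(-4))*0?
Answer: 8/79 ≈ 0.10127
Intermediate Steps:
W = ⅐ (W = 1/7 = ⅐ ≈ 0.14286)
w(C) = √2*√C (w(C) = √(2*C) = √2*√C)
v = 0 (v = ((√2*√(-2))*(-4))*0 = ((√2*(I*√2))*(-4))*0 = ((2*I)*(-4))*0 = -8*I*0 = 0)
z(s) = 0 (z(s) = -0/⅐ = -0*7 = -¼*0 = 0)
-8/(-79 + z(11)) = -8/(-79 + 0) = -8/(-79) = -1/79*(-8) = 8/79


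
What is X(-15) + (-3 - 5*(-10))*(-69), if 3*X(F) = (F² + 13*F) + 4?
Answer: -9695/3 ≈ -3231.7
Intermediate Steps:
X(F) = 4/3 + F²/3 + 13*F/3 (X(F) = ((F² + 13*F) + 4)/3 = (4 + F² + 13*F)/3 = 4/3 + F²/3 + 13*F/3)
X(-15) + (-3 - 5*(-10))*(-69) = (4/3 + (⅓)*(-15)² + (13/3)*(-15)) + (-3 - 5*(-10))*(-69) = (4/3 + (⅓)*225 - 65) + (-3 + 50)*(-69) = (4/3 + 75 - 65) + 47*(-69) = 34/3 - 3243 = -9695/3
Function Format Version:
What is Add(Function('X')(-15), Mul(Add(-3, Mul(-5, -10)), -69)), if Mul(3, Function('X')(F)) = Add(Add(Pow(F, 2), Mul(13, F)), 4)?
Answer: Rational(-9695, 3) ≈ -3231.7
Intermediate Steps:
Function('X')(F) = Add(Rational(4, 3), Mul(Rational(1, 3), Pow(F, 2)), Mul(Rational(13, 3), F)) (Function('X')(F) = Mul(Rational(1, 3), Add(Add(Pow(F, 2), Mul(13, F)), 4)) = Mul(Rational(1, 3), Add(4, Pow(F, 2), Mul(13, F))) = Add(Rational(4, 3), Mul(Rational(1, 3), Pow(F, 2)), Mul(Rational(13, 3), F)))
Add(Function('X')(-15), Mul(Add(-3, Mul(-5, -10)), -69)) = Add(Add(Rational(4, 3), Mul(Rational(1, 3), Pow(-15, 2)), Mul(Rational(13, 3), -15)), Mul(Add(-3, Mul(-5, -10)), -69)) = Add(Add(Rational(4, 3), Mul(Rational(1, 3), 225), -65), Mul(Add(-3, 50), -69)) = Add(Add(Rational(4, 3), 75, -65), Mul(47, -69)) = Add(Rational(34, 3), -3243) = Rational(-9695, 3)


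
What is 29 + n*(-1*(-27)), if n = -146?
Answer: -3913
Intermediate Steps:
29 + n*(-1*(-27)) = 29 - (-146)*(-27) = 29 - 146*27 = 29 - 3942 = -3913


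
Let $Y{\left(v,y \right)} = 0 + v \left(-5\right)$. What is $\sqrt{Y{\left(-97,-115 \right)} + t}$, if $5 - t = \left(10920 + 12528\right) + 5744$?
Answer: $i \sqrt{28702} \approx 169.42 i$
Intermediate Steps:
$Y{\left(v,y \right)} = - 5 v$ ($Y{\left(v,y \right)} = 0 - 5 v = - 5 v$)
$t = -29187$ ($t = 5 - \left(\left(10920 + 12528\right) + 5744\right) = 5 - \left(23448 + 5744\right) = 5 - 29192 = -29187$)
$\sqrt{Y{\left(-97,-115 \right)} + t} = \sqrt{\left(-5\right) \left(-97\right) - 29187} = \sqrt{485 - 29187} = \sqrt{-28702} = i \sqrt{28702}$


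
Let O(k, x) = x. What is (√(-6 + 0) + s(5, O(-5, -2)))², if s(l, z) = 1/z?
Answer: -23/4 - I*√6 ≈ -5.75 - 2.4495*I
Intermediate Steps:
(√(-6 + 0) + s(5, O(-5, -2)))² = (√(-6 + 0) + 1/(-2))² = (√(-6) - ½)² = (I*√6 - ½)² = (-½ + I*√6)²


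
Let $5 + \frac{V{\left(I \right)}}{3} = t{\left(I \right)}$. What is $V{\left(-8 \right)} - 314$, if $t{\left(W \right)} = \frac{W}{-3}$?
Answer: $-321$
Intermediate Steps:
$t{\left(W \right)} = - \frac{W}{3}$ ($t{\left(W \right)} = W \left(- \frac{1}{3}\right) = - \frac{W}{3}$)
$V{\left(I \right)} = -15 - I$ ($V{\left(I \right)} = -15 + 3 \left(- \frac{I}{3}\right) = -15 - I$)
$V{\left(-8 \right)} - 314 = \left(-15 - -8\right) - 314 = \left(-15 + 8\right) - 314 = -7 - 314 = -321$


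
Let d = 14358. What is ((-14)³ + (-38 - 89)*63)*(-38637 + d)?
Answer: 260877855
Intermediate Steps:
((-14)³ + (-38 - 89)*63)*(-38637 + d) = ((-14)³ + (-38 - 89)*63)*(-38637 + 14358) = (-2744 - 127*63)*(-24279) = (-2744 - 8001)*(-24279) = -10745*(-24279) = 260877855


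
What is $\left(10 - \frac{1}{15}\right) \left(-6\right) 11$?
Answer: $- \frac{3278}{5} \approx -655.6$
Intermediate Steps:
$\left(10 - \frac{1}{15}\right) \left(-6\right) 11 = \frac{149}{15} \left(-6\right) 11 = \left(- \frac{298}{5}\right) 11 = - \frac{3278}{5}$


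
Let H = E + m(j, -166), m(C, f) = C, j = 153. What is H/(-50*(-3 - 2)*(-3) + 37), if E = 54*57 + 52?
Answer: -3283/713 ≈ -4.6045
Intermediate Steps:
E = 3130 (E = 3078 + 52 = 3130)
H = 3283 (H = 3130 + 153 = 3283)
H/(-50*(-3 - 2)*(-3) + 37) = 3283/(-50*(-3 - 2)*(-3) + 37) = 3283/(-(-250)*(-3) + 37) = 3283/(-50*15 + 37) = 3283/(-750 + 37) = 3283/(-713) = 3283*(-1/713) = -3283/713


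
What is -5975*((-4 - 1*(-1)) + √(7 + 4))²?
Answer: -119500 + 35850*√11 ≈ -599.00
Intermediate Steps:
-5975*((-4 - 1*(-1)) + √(7 + 4))² = -5975*((-4 + 1) + √11)² = -5975*(-3 + √11)²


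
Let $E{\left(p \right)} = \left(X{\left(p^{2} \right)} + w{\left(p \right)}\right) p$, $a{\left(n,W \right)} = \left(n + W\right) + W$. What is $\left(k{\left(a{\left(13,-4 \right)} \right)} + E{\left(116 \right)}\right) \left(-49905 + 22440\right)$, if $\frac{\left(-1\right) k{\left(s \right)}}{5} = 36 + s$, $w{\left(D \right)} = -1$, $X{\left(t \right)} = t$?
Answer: $-42861192375$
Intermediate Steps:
$a{\left(n,W \right)} = n + 2 W$ ($a{\left(n,W \right)} = \left(W + n\right) + W = n + 2 W$)
$k{\left(s \right)} = -180 - 5 s$ ($k{\left(s \right)} = - 5 \left(36 + s\right) = -180 - 5 s$)
$E{\left(p \right)} = p \left(-1 + p^{2}\right)$ ($E{\left(p \right)} = \left(p^{2} - 1\right) p = \left(-1 + p^{2}\right) p = p \left(-1 + p^{2}\right)$)
$\left(k{\left(a{\left(13,-4 \right)} \right)} + E{\left(116 \right)}\right) \left(-49905 + 22440\right) = \left(\left(-180 - 5 \left(13 + 2 \left(-4\right)\right)\right) + \left(116^{3} - 116\right)\right) \left(-49905 + 22440\right) = \left(\left(-180 - 5 \left(13 - 8\right)\right) + \left(1560896 - 116\right)\right) \left(-27465\right) = \left(\left(-180 - 25\right) + 1560780\right) \left(-27465\right) = \left(-205 + 1560780\right) \left(-27465\right) = 1560575 \left(-27465\right) = -42861192375$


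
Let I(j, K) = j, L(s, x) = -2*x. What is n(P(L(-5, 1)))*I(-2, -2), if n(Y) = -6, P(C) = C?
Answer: 12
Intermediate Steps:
n(P(L(-5, 1)))*I(-2, -2) = -6*(-2) = 12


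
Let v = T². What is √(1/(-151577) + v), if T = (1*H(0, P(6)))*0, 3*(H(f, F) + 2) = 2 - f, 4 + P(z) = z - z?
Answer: I*√151577/151577 ≈ 0.0025685*I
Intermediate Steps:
P(z) = -4 (P(z) = -4 + (z - z) = -4 + 0 = -4)
H(f, F) = -4/3 - f/3 (H(f, F) = -2 + (2 - f)/3 = -2 + (⅔ - f/3) = -4/3 - f/3)
T = 0 (T = (1*(-4/3 - ⅓*0))*0 = (1*(-4/3 + 0))*0 = (1*(-4/3))*0 = -4/3*0 = 0)
v = 0 (v = 0² = 0)
√(1/(-151577) + v) = √(1/(-151577) + 0) = √(-1/151577 + 0) = √(-1/151577) = I*√151577/151577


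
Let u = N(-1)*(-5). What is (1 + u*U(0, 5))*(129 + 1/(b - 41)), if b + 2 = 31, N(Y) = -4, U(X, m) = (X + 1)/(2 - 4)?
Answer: -4641/4 ≈ -1160.3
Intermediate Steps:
U(X, m) = -1/2 - X/2 (U(X, m) = (1 + X)/(-2) = (1 + X)*(-1/2) = -1/2 - X/2)
b = 29 (b = -2 + 31 = 29)
u = 20 (u = -4*(-5) = 20)
(1 + u*U(0, 5))*(129 + 1/(b - 41)) = (1 + 20*(-1/2 - 1/2*0))*(129 + 1/(29 - 41)) = (1 + 20*(-1/2 + 0))*(129 + 1/(-12)) = (1 + 20*(-1/2))*(129 - 1/12) = (1 - 10)*(1547/12) = -9*1547/12 = -4641/4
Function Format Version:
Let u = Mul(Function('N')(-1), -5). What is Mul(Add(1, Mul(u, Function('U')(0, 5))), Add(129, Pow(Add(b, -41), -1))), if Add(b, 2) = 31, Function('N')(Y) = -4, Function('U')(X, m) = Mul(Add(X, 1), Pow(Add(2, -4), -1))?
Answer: Rational(-4641, 4) ≈ -1160.3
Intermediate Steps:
Function('U')(X, m) = Add(Rational(-1, 2), Mul(Rational(-1, 2), X)) (Function('U')(X, m) = Mul(Add(1, X), Pow(-2, -1)) = Mul(Add(1, X), Rational(-1, 2)) = Add(Rational(-1, 2), Mul(Rational(-1, 2), X)))
b = 29 (b = Add(-2, 31) = 29)
u = 20 (u = Mul(-4, -5) = 20)
Mul(Add(1, Mul(u, Function('U')(0, 5))), Add(129, Pow(Add(b, -41), -1))) = Mul(Add(1, Mul(20, Add(Rational(-1, 2), Mul(Rational(-1, 2), 0)))), Add(129, Pow(Add(29, -41), -1))) = Mul(Add(1, Mul(20, Add(Rational(-1, 2), 0))), Add(129, Pow(-12, -1))) = Mul(Add(1, Mul(20, Rational(-1, 2))), Add(129, Rational(-1, 12))) = Mul(Add(1, -10), Rational(1547, 12)) = Mul(-9, Rational(1547, 12)) = Rational(-4641, 4)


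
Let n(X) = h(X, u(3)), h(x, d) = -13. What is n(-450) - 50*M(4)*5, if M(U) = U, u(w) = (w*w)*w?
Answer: -1013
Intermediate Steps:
u(w) = w³ (u(w) = w²*w = w³)
n(X) = -13
n(-450) - 50*M(4)*5 = -13 - 50*4*5 = -13 - 200*5 = -13 - 1000 = -1013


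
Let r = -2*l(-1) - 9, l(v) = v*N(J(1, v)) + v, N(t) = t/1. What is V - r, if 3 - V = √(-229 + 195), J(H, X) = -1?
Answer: 12 - I*√34 ≈ 12.0 - 5.831*I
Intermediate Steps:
N(t) = t (N(t) = t*1 = t)
l(v) = 0 (l(v) = v*(-1) + v = -v + v = 0)
V = 3 - I*√34 (V = 3 - √(-229 + 195) = 3 - √(-34) = 3 - I*√34 ≈ 3.0 - 5.831*I)
r = -9 (r = -2*0 - 9 = 0 - 9 = -9)
V - r = (3 - I*√34) - 1*(-9) = (3 - I*√34) + 9 = 12 - I*√34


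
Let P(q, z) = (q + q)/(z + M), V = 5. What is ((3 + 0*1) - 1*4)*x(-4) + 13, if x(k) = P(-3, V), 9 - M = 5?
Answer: 41/3 ≈ 13.667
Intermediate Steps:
M = 4 (M = 9 - 1*5 = 9 - 5 = 4)
P(q, z) = 2*q/(4 + z) (P(q, z) = (q + q)/(z + 4) = (2*q)/(4 + z) = 2*q/(4 + z))
x(k) = -⅔ (x(k) = 2*(-3)/(4 + 5) = 2*(-3)/9 = 2*(-3)*(⅑) = -⅔)
((3 + 0*1) - 1*4)*x(-4) + 13 = ((3 + 0*1) - 1*4)*(-⅔) + 13 = ((3 + 0) - 4)*(-⅔) + 13 = (3 - 4)*(-⅔) + 13 = -1*(-⅔) + 13 = ⅔ + 13 = 41/3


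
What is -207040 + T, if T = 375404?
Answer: 168364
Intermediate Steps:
-207040 + T = -207040 + 375404 = 168364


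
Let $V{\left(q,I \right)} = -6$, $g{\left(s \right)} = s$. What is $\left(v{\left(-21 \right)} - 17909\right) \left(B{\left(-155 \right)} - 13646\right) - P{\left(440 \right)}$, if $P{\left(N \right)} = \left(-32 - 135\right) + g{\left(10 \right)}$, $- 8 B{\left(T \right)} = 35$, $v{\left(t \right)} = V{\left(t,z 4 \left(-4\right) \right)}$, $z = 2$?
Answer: $\frac{1956373001}{8} \approx 2.4455 \cdot 10^{8}$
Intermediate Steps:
$v{\left(t \right)} = -6$
$B{\left(T \right)} = - \frac{35}{8}$ ($B{\left(T \right)} = \left(- \frac{1}{8}\right) 35 = - \frac{35}{8}$)
$P{\left(N \right)} = -157$ ($P{\left(N \right)} = \left(-32 - 135\right) + 10 = -167 + 10 = -157$)
$\left(v{\left(-21 \right)} - 17909\right) \left(B{\left(-155 \right)} - 13646\right) - P{\left(440 \right)} = \left(-6 - 17909\right) \left(- \frac{35}{8} - 13646\right) - -157 = \left(-17915\right) \left(- \frac{109203}{8}\right) + 157 = \frac{1956371745}{8} + 157 = \frac{1956373001}{8}$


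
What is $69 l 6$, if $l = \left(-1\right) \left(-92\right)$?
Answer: $38088$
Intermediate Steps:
$l = 92$
$69 l 6 = 69 \cdot 92 \cdot 6 = 6348 \cdot 6 = 38088$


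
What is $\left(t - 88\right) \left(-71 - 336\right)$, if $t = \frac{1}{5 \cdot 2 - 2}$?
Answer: $\frac{286121}{8} \approx 35765.0$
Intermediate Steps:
$t = \frac{1}{8}$ ($t = \frac{1}{10 - 2} = \frac{1}{8} \approx 0.125$)
$\left(t - 88\right) \left(-71 - 336\right) = \left(\frac{1}{8} - 88\right) \left(-71 - 336\right) = \left(- \frac{703}{8}\right) \left(-407\right) = \frac{286121}{8}$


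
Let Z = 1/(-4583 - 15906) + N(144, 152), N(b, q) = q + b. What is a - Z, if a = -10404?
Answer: -219232299/20489 ≈ -10700.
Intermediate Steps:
N(b, q) = b + q
Z = 6064743/20489 (Z = 1/(-4583 - 15906) + (144 + 152) = 1/(-20489) + 296 = -1/20489 + 296 = 6064743/20489 ≈ 296.00)
a - Z = -10404 - 1*6064743/20489 = -10404 - 6064743/20489 = -219232299/20489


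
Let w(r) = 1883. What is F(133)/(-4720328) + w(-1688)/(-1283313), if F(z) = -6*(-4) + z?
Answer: -9089857765/6057658286664 ≈ -0.0015006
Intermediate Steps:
F(z) = 24 + z
F(133)/(-4720328) + w(-1688)/(-1283313) = (24 + 133)/(-4720328) + 1883/(-1283313) = 157*(-1/4720328) + 1883*(-1/1283313) = -157/4720328 - 1883/1283313 = -9089857765/6057658286664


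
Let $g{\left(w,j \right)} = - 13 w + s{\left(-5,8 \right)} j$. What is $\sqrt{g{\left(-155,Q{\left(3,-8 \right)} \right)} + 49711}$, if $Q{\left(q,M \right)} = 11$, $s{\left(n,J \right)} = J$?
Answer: $\sqrt{51814} \approx 227.63$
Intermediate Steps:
$g{\left(w,j \right)} = - 13 w + 8 j$
$\sqrt{g{\left(-155,Q{\left(3,-8 \right)} \right)} + 49711} = \sqrt{\left(\left(-13\right) \left(-155\right) + 8 \cdot 11\right) + 49711} = \sqrt{\left(2015 + 88\right) + 49711} = \sqrt{2103 + 49711} = \sqrt{51814}$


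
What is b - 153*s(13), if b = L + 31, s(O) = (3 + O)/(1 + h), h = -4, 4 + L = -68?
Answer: 775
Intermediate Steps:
L = -72 (L = -4 - 68 = -72)
s(O) = -1 - O/3 (s(O) = (3 + O)/(1 - 4) = (3 + O)/(-3) = (3 + O)*(-1/3) = -1 - O/3)
b = -41 (b = -72 + 31 = -41)
b - 153*s(13) = -41 - 153*(-1 - 1/3*13) = -41 - 153*(-1 - 13/3) = -41 - 153*(-16/3) = -41 + 816 = 775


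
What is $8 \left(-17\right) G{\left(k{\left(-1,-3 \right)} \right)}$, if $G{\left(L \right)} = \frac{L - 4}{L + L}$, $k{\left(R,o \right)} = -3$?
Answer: $- \frac{476}{3} \approx -158.67$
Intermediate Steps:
$G{\left(L \right)} = \frac{-4 + L}{2 L}$
$8 \left(-17\right) G{\left(k{\left(-1,-3 \right)} \right)} = 8 \left(-17\right) \frac{-4 - 3}{2 \left(-3\right)} = - 136 \cdot \frac{1}{2} \left(- \frac{1}{3}\right) \left(-7\right) = \left(-136\right) \frac{7}{6} = - \frac{476}{3}$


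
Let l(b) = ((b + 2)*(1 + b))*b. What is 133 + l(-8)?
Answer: -203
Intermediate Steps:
l(b) = b*(1 + b)*(2 + b) (l(b) = ((2 + b)*(1 + b))*b = ((1 + b)*(2 + b))*b = b*(1 + b)*(2 + b))
133 + l(-8) = 133 - 8*(2 + (-8)**2 + 3*(-8)) = 133 - 8*(2 + 64 - 24) = 133 - 8*42 = 133 - 336 = -203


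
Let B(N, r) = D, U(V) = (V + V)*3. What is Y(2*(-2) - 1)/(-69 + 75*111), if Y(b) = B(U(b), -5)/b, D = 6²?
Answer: -3/3440 ≈ -0.00087209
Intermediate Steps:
U(V) = 6*V (U(V) = (2*V)*3 = 6*V)
D = 36
B(N, r) = 36
Y(b) = 36/b
Y(2*(-2) - 1)/(-69 + 75*111) = (36/(2*(-2) - 1))/(-69 + 75*111) = (36/(-4 - 1))/(-69 + 8325) = (36/(-5))/8256 = (36*(-⅕))*(1/8256) = -36/5*1/8256 = -3/3440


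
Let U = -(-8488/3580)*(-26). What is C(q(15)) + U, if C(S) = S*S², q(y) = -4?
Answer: -112452/895 ≈ -125.64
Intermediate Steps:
C(S) = S³
U = -55172/895 (U = -(-8488*1/3580)*(-26) = -(-2122)*(-26)/895 = -1*55172/895 = -55172/895 ≈ -61.645)
C(q(15)) + U = (-4)³ - 55172/895 = -64 - 55172/895 = -112452/895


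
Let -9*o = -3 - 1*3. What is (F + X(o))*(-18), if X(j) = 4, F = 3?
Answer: -126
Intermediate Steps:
o = ⅔ (o = -(-3 - 1*3)/9 = -(-3 - 3)/9 = -⅑*(-6) = ⅔ ≈ 0.66667)
(F + X(o))*(-18) = (3 + 4)*(-18) = 7*(-18) = -126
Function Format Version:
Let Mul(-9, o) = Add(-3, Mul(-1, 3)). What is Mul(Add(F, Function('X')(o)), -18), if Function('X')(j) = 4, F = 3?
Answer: -126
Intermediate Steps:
o = Rational(2, 3) (o = Mul(Rational(-1, 9), Add(-3, Mul(-1, 3))) = Mul(Rational(-1, 9), Add(-3, -3)) = Mul(Rational(-1, 9), -6) = Rational(2, 3) ≈ 0.66667)
Mul(Add(F, Function('X')(o)), -18) = Mul(Add(3, 4), -18) = Mul(7, -18) = -126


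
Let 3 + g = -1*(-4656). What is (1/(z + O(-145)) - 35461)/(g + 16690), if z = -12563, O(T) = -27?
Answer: -446453991/268708370 ≈ -1.6615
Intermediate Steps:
g = 4653 (g = -3 - 1*(-4656) = -3 + 4656 = 4653)
(1/(z + O(-145)) - 35461)/(g + 16690) = (1/(-12563 - 27) - 35461)/(4653 + 16690) = (1/(-12590) - 35461)/21343 = (-1/12590 - 35461)*(1/21343) = -446453991/12590*1/21343 = -446453991/268708370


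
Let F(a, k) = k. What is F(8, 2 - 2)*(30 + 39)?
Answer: 0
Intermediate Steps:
F(8, 2 - 2)*(30 + 39) = (2 - 2)*(30 + 39) = 0*69 = 0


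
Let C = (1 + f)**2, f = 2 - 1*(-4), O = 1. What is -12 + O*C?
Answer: 37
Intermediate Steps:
f = 6 (f = 2 + 4 = 6)
C = 49 (C = (1 + 6)**2 = 7**2 = 49)
-12 + O*C = -12 + 1*49 = -12 + 49 = 37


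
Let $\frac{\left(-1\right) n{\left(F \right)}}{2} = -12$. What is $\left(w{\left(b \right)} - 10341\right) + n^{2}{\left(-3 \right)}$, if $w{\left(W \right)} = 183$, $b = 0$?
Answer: $-9582$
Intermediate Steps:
$n{\left(F \right)} = 24$ ($n{\left(F \right)} = \left(-2\right) \left(-12\right) = 24$)
$\left(w{\left(b \right)} - 10341\right) + n^{2}{\left(-3 \right)} = \left(183 - 10341\right) + 24^{2} = -10158 + 576 = -9582$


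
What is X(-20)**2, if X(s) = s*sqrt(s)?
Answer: -8000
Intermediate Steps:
X(s) = s**(3/2)
X(-20)**2 = ((-20)**(3/2))**2 = (-40*I*sqrt(5))**2 = -8000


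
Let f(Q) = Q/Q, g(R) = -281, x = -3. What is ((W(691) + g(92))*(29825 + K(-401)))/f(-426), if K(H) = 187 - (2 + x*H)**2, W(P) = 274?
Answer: 9954091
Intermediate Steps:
f(Q) = 1
K(H) = 187 - (2 - 3*H)**2
((W(691) + g(92))*(29825 + K(-401)))/f(-426) = ((274 - 281)*(29825 + (187 - (-2 + 3*(-401))**2)))/1 = -7*(29825 + (187 - (-2 - 1203)**2))*1 = -7*(29825 + (187 - 1*(-1205)**2))*1 = -7*(29825 + (187 - 1*1452025))*1 = -7*(29825 + (187 - 1452025))*1 = -7*(29825 - 1451838)*1 = -7*(-1422013)*1 = 9954091*1 = 9954091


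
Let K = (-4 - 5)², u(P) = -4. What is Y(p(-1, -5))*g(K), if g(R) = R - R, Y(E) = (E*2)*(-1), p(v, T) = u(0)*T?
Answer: 0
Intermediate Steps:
K = 81 (K = (-9)² = 81)
p(v, T) = -4*T
Y(E) = -2*E (Y(E) = (2*E)*(-1) = -2*E)
g(R) = 0
Y(p(-1, -5))*g(K) = -(-8)*(-5)*0 = -2*20*0 = -40*0 = 0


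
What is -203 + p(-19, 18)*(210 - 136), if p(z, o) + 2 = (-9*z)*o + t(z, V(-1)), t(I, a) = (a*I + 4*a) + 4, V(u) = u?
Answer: 228827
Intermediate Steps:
t(I, a) = 4 + 4*a + I*a (t(I, a) = (I*a + 4*a) + 4 = (4*a + I*a) + 4 = 4 + 4*a + I*a)
p(z, o) = -2 - z - 9*o*z (p(z, o) = -2 + ((-9*z)*o + (4 + 4*(-1) + z*(-1))) = -2 + (-9*o*z + (4 - 4 - z)) = -2 + (-9*o*z - z) = -2 + (-z - 9*o*z) = -2 - z - 9*o*z)
-203 + p(-19, 18)*(210 - 136) = -203 + (-2 - 1*(-19) - 9*18*(-19))*(210 - 136) = -203 + (-2 + 19 + 3078)*74 = -203 + 3095*74 = -203 + 229030 = 228827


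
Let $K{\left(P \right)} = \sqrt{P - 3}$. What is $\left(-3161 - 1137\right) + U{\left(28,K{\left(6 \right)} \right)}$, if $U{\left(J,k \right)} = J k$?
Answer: $-4298 + 28 \sqrt{3} \approx -4249.5$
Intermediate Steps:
$K{\left(P \right)} = \sqrt{-3 + P}$
$\left(-3161 - 1137\right) + U{\left(28,K{\left(6 \right)} \right)} = \left(-3161 - 1137\right) + 28 \sqrt{-3 + 6} = -4298 + 28 \sqrt{3}$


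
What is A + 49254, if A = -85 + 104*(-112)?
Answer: 37521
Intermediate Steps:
A = -11733 (A = -85 - 11648 = -11733)
A + 49254 = -11733 + 49254 = 37521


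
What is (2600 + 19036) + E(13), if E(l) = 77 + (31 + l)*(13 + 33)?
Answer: 23737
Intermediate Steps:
E(l) = 1503 + 46*l (E(l) = 77 + (31 + l)*46 = 77 + (1426 + 46*l) = 1503 + 46*l)
(2600 + 19036) + E(13) = (2600 + 19036) + (1503 + 46*13) = 21636 + (1503 + 598) = 21636 + 2101 = 23737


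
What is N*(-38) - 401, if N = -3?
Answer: -287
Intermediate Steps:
N*(-38) - 401 = -3*(-38) - 401 = 114 - 401 = -287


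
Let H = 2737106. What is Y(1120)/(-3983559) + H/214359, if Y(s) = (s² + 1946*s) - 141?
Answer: 199360035443/16743367131 ≈ 11.907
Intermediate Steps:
Y(s) = -141 + s² + 1946*s
Y(1120)/(-3983559) + H/214359 = (-141 + 1120² + 1946*1120)/(-3983559) + 2737106/214359 = (-141 + 1254400 + 2179520)*(-1/3983559) + 2737106*(1/214359) = 3433779*(-1/3983559) + 2737106/214359 = -67329/78109 + 2737106/214359 = 199360035443/16743367131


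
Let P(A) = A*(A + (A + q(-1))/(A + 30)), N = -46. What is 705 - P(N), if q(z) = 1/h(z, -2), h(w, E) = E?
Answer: -20437/16 ≈ -1277.3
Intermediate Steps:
q(z) = -½ (q(z) = 1/(-2) = 1*(-½) = -½)
P(A) = A*(A + (-½ + A)/(30 + A)) (P(A) = A*(A + (A - ½)/(A + 30)) = A*(A + (-½ + A)/(30 + A)))
705 - P(N) = 705 - (-46)*(-1 + 2*(-46)² + 62*(-46))/(2*(30 - 46)) = 705 - (-46)*(-1 + 2*2116 - 2852)/(2*(-16)) = 705 - (-46)*(-1)*(-1 + 4232 - 2852)/(2*16) = 705 - (-46)*(-1)*1379/(2*16) = 705 - 1*31717/16 = 705 - 31717/16 = -20437/16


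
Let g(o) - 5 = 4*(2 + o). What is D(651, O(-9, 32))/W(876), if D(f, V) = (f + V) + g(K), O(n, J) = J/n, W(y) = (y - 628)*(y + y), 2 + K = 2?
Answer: 743/488808 ≈ 0.0015200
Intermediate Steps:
K = 0 (K = -2 + 2 = 0)
g(o) = 13 + 4*o (g(o) = 5 + 4*(2 + o) = 5 + (8 + 4*o) = 13 + 4*o)
W(y) = 2*y*(-628 + y) (W(y) = (-628 + y)*(2*y) = 2*y*(-628 + y))
D(f, V) = 13 + V + f (D(f, V) = (f + V) + (13 + 4*0) = (V + f) + (13 + 0) = (V + f) + 13 = 13 + V + f)
D(651, O(-9, 32))/W(876) = (13 + 32/(-9) + 651)/((2*876*(-628 + 876))) = (13 + 32*(-⅑) + 651)/((2*876*248)) = (13 - 32/9 + 651)/434496 = (5944/9)*(1/434496) = 743/488808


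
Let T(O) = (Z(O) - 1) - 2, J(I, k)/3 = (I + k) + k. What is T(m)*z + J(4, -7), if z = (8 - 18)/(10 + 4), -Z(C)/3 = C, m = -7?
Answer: -300/7 ≈ -42.857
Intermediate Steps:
Z(C) = -3*C
z = -5/7 (z = -10/14 = -10*1/14 = -5/7 ≈ -0.71429)
J(I, k) = 3*I + 6*k (J(I, k) = 3*((I + k) + k) = 3*(I + 2*k) = 3*I + 6*k)
T(O) = -3 - 3*O (T(O) = (-3*O - 1) - 2 = (-1 - 3*O) - 2 = -3 - 3*O)
T(m)*z + J(4, -7) = (-3 - 3*(-7))*(-5/7) + (3*4 + 6*(-7)) = (-3 + 21)*(-5/7) + (12 - 42) = 18*(-5/7) - 30 = -90/7 - 30 = -300/7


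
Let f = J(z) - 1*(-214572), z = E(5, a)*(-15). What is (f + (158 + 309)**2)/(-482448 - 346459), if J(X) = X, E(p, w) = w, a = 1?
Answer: -432646/828907 ≈ -0.52195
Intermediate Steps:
z = -15 (z = 1*(-15) = -15)
f = 214557 (f = -15 - 1*(-214572) = -15 + 214572 = 214557)
(f + (158 + 309)**2)/(-482448 - 346459) = (214557 + (158 + 309)**2)/(-482448 - 346459) = (214557 + 467**2)/(-828907) = (214557 + 218089)*(-1/828907) = 432646*(-1/828907) = -432646/828907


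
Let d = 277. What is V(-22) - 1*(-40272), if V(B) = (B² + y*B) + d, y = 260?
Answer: 35313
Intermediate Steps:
V(B) = 277 + B² + 260*B (V(B) = (B² + 260*B) + 277 = 277 + B² + 260*B)
V(-22) - 1*(-40272) = (277 + (-22)² + 260*(-22)) - 1*(-40272) = (277 + 484 - 5720) + 40272 = -4959 + 40272 = 35313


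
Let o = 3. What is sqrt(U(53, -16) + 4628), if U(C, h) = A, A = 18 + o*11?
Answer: sqrt(4679) ≈ 68.403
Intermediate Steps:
A = 51 (A = 18 + 3*11 = 18 + 33 = 51)
U(C, h) = 51
sqrt(U(53, -16) + 4628) = sqrt(51 + 4628) = sqrt(4679)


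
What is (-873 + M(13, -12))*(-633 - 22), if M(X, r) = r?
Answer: 579675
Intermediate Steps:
(-873 + M(13, -12))*(-633 - 22) = (-873 - 12)*(-633 - 22) = -885*(-655) = 579675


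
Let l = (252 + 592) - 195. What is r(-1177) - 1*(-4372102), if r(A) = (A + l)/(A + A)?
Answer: 467814938/107 ≈ 4.3721e+6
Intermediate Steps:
l = 649 (l = 844 - 195 = 649)
r(A) = (649 + A)/(2*A) (r(A) = (A + 649)/(A + A) = (649 + A)/((2*A)) = (649 + A)*(1/(2*A)) = (649 + A)/(2*A))
r(-1177) - 1*(-4372102) = (½)*(649 - 1177)/(-1177) - 1*(-4372102) = (½)*(-1/1177)*(-528) + 4372102 = 24/107 + 4372102 = 467814938/107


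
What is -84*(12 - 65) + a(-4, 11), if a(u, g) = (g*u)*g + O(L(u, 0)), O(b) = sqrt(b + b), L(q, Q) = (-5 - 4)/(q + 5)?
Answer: 3968 + 3*I*sqrt(2) ≈ 3968.0 + 4.2426*I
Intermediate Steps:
L(q, Q) = -9/(5 + q)
O(b) = sqrt(2)*sqrt(b) (O(b) = sqrt(2*b) = sqrt(2)*sqrt(b))
a(u, g) = u*g**2 + 3*sqrt(2)*sqrt(-1/(5 + u)) (a(u, g) = (g*u)*g + sqrt(2)*sqrt(-9/(5 + u)) = u*g**2 + sqrt(2)*(3*sqrt(-1/(5 + u))) = u*g**2 + 3*sqrt(2)*sqrt(-1/(5 + u)))
-84*(12 - 65) + a(-4, 11) = -84*(12 - 65) + (-4*11**2 + 3*sqrt(2)*sqrt(-1/(5 - 4))) = -84*(-53) + (-4*121 + 3*sqrt(2)*sqrt(-1/1)) = 4452 + (-484 + 3*sqrt(2)*sqrt(-1*1)) = 4452 + (-484 + 3*sqrt(2)*sqrt(-1)) = 4452 + (-484 + 3*sqrt(2)*I) = 4452 + (-484 + 3*I*sqrt(2)) = 3968 + 3*I*sqrt(2)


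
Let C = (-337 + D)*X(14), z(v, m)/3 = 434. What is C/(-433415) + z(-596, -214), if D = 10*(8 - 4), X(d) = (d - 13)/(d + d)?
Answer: 15800577537/12135620 ≈ 1302.0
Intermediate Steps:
z(v, m) = 1302 (z(v, m) = 3*434 = 1302)
X(d) = (-13 + d)/(2*d) (X(d) = (-13 + d)/((2*d)) = (-13 + d)*(1/(2*d)) = (-13 + d)/(2*d))
D = 40 (D = 10*4 = 40)
C = -297/28 (C = (-337 + 40)*((½)*(-13 + 14)/14) = -297/(2*14) = -297*1/28 = -297/28 ≈ -10.607)
C/(-433415) + z(-596, -214) = -297/28/(-433415) + 1302 = -297/28*(-1/433415) + 1302 = 297/12135620 + 1302 = 15800577537/12135620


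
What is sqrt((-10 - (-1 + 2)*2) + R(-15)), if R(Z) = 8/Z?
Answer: 2*I*sqrt(705)/15 ≈ 3.5402*I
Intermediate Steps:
sqrt((-10 - (-1 + 2)*2) + R(-15)) = sqrt((-10 - (-1 + 2)*2) + 8/(-15)) = sqrt((-10 - 2) + 8*(-1/15)) = sqrt((-10 - 1*2) - 8/15) = sqrt((-10 - 2) - 8/15) = sqrt(-12 - 8/15) = sqrt(-188/15) = 2*I*sqrt(705)/15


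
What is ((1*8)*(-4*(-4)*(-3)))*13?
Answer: -4992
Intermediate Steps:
((1*8)*(-4*(-4)*(-3)))*13 = (8*(16*(-3)))*13 = (8*(-48))*13 = -384*13 = -4992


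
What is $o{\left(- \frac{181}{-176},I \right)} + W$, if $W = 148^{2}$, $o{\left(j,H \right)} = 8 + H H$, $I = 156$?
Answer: $46248$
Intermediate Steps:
$o{\left(j,H \right)} = 8 + H^{2}$
$W = 21904$
$o{\left(- \frac{181}{-176},I \right)} + W = \left(8 + 156^{2}\right) + 21904 = \left(8 + 24336\right) + 21904 = 24344 + 21904 = 46248$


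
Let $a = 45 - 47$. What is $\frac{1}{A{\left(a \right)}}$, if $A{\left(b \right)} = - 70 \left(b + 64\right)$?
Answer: $- \frac{1}{4340} \approx -0.00023041$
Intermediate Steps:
$a = -2$
$A{\left(b \right)} = -4480 - 70 b$ ($A{\left(b \right)} = - 70 \left(64 + b\right) = -4480 - 70 b$)
$\frac{1}{A{\left(a \right)}} = \frac{1}{-4480 - -140} = \frac{1}{-4480 + 140} = \frac{1}{-4340} = - \frac{1}{4340}$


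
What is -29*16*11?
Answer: -5104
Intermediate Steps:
-29*16*11 = -464*11 = -5104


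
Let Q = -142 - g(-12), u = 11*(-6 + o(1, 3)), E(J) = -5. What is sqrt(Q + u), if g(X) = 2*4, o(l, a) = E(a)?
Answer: I*sqrt(271) ≈ 16.462*I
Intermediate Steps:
o(l, a) = -5
g(X) = 8
u = -121 (u = 11*(-6 - 5) = 11*(-11) = -121)
Q = -150 (Q = -142 - 1*8 = -142 - 8 = -150)
sqrt(Q + u) = sqrt(-150 - 121) = sqrt(-271) = I*sqrt(271)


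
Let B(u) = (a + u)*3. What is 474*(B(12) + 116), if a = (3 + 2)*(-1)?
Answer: 64938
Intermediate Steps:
a = -5 (a = 5*(-1) = -5)
B(u) = -15 + 3*u (B(u) = (-5 + u)*3 = -15 + 3*u)
474*(B(12) + 116) = 474*((-15 + 3*12) + 116) = 474*((-15 + 36) + 116) = 474*(21 + 116) = 474*137 = 64938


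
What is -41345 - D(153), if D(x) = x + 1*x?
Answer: -41651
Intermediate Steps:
D(x) = 2*x (D(x) = x + x = 2*x)
-41345 - D(153) = -41345 - 2*153 = -41345 - 1*306 = -41345 - 306 = -41651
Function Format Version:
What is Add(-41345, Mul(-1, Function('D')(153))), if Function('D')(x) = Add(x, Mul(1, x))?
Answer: -41651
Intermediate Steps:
Function('D')(x) = Mul(2, x) (Function('D')(x) = Add(x, x) = Mul(2, x))
Add(-41345, Mul(-1, Function('D')(153))) = Add(-41345, Mul(-1, Mul(2, 153))) = Add(-41345, Mul(-1, 306)) = Add(-41345, -306) = -41651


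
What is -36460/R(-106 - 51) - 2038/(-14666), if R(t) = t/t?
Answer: -267360161/7333 ≈ -36460.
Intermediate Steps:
R(t) = 1
-36460/R(-106 - 51) - 2038/(-14666) = -36460/1 - 2038/(-14666) = -36460*1 - 2038*(-1/14666) = -36460 + 1019/7333 = -267360161/7333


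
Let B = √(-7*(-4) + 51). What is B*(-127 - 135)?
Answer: -262*√79 ≈ -2328.7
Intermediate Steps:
B = √79 (B = √(28 + 51) = √79 ≈ 8.8882)
B*(-127 - 135) = √79*(-127 - 135) = √79*(-262) = -262*√79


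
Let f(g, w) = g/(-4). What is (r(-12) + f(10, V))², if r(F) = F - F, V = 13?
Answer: 25/4 ≈ 6.2500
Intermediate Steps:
f(g, w) = -g/4 (f(g, w) = g*(-¼) = -g/4)
r(F) = 0
(r(-12) + f(10, V))² = (0 - ¼*10)² = (0 - 5/2)² = (-5/2)² = 25/4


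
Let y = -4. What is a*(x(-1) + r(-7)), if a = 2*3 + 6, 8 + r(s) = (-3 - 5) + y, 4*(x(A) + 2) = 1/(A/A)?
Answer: -261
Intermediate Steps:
x(A) = -7/4 (x(A) = -2 + 1/(4*((A/A))) = -2 + (¼)/1 = -2 + (¼)*1 = -2 + ¼ = -7/4)
r(s) = -20 (r(s) = -8 + ((-3 - 5) - 4) = -8 + (-8 - 4) = -8 - 12 = -20)
a = 12 (a = 6 + 6 = 12)
a*(x(-1) + r(-7)) = 12*(-7/4 - 20) = 12*(-87/4) = -261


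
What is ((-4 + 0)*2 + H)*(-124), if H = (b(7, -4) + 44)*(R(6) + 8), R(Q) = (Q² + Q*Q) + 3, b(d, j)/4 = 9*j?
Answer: 1030192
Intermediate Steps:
b(d, j) = 36*j (b(d, j) = 4*(9*j) = 36*j)
R(Q) = 3 + 2*Q² (R(Q) = (Q² + Q²) + 3 = 2*Q² + 3 = 3 + 2*Q²)
H = -8300 (H = (36*(-4) + 44)*((3 + 2*6²) + 8) = (-144 + 44)*((3 + 2*36) + 8) = -100*((3 + 72) + 8) = -100*(75 + 8) = -100*83 = -8300)
((-4 + 0)*2 + H)*(-124) = ((-4 + 0)*2 - 8300)*(-124) = (-4*2 - 8300)*(-124) = (-8 - 8300)*(-124) = -8308*(-124) = 1030192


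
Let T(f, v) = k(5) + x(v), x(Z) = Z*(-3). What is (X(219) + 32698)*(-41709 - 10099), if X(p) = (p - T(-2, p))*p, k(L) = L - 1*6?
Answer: -11644417888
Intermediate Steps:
x(Z) = -3*Z
k(L) = -6 + L (k(L) = L - 6 = -6 + L)
T(f, v) = -1 - 3*v (T(f, v) = (-6 + 5) - 3*v = -1 - 3*v)
X(p) = p*(1 + 4*p) (X(p) = (p - (-1 - 3*p))*p = (p + (1 + 3*p))*p = (1 + 4*p)*p = p*(1 + 4*p))
(X(219) + 32698)*(-41709 - 10099) = (219*(1 + 4*219) + 32698)*(-41709 - 10099) = (219*(1 + 876) + 32698)*(-51808) = (219*877 + 32698)*(-51808) = (192063 + 32698)*(-51808) = 224761*(-51808) = -11644417888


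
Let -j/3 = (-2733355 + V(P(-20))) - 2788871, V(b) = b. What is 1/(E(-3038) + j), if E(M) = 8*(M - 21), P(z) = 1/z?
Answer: 20/330844123 ≈ 6.0451e-8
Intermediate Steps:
E(M) = -168 + 8*M (E(M) = 8*(-21 + M) = -168 + 8*M)
j = 331333563/20 (j = -3*((-2733355 + 1/(-20)) - 2788871) = -3*((-2733355 - 1/20) - 2788871) = -3*(-54667101/20 - 2788871) = -3*(-110444521/20) = 331333563/20 ≈ 1.6567e+7)
1/(E(-3038) + j) = 1/((-168 + 8*(-3038)) + 331333563/20) = 1/((-168 - 24304) + 331333563/20) = 1/(-24472 + 331333563/20) = 1/(330844123/20) = 20/330844123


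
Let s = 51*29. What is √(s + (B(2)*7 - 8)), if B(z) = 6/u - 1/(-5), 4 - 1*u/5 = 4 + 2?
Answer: √36705/5 ≈ 38.317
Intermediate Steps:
u = -10 (u = 20 - 5*(4 + 2) = 20 - 5*6 = 20 - 30 = -10)
B(z) = -⅖ (B(z) = 6/(-10) - 1/(-5) = 6*(-⅒) - 1*(-⅕) = -⅗ + ⅕ = -⅖)
s = 1479
√(s + (B(2)*7 - 8)) = √(1479 + (-⅖*7 - 8)) = √(1479 + (-14/5 - 8)) = √(1479 - 54/5) = √(7341/5) = √36705/5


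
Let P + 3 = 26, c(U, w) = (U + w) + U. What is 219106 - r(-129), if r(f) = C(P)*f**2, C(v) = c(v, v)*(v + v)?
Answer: -52599428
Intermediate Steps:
c(U, w) = w + 2*U
P = 23 (P = -3 + 26 = 23)
C(v) = 6*v**2 (C(v) = (v + 2*v)*(v + v) = (3*v)*(2*v) = 6*v**2)
r(f) = 3174*f**2 (r(f) = (6*23**2)*f**2 = (6*529)*f**2 = 3174*f**2)
219106 - r(-129) = 219106 - 3174*(-129)**2 = 219106 - 3174*16641 = 219106 - 1*52818534 = 219106 - 52818534 = -52599428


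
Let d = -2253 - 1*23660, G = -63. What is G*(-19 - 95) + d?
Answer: -18731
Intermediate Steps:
d = -25913 (d = -2253 - 23660 = -25913)
G*(-19 - 95) + d = -63*(-19 - 95) - 25913 = -63*(-114) - 25913 = 7182 - 25913 = -18731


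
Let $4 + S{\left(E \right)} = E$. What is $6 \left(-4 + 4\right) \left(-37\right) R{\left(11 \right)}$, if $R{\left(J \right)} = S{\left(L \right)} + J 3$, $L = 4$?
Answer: $0$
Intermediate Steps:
$S{\left(E \right)} = -4 + E$
$R{\left(J \right)} = 3 J$ ($R{\left(J \right)} = \left(-4 + 4\right) + J 3 = 0 + 3 J = 3 J$)
$6 \left(-4 + 4\right) \left(-37\right) R{\left(11 \right)} = 6 \left(-4 + 4\right) \left(-37\right) 3 \cdot 11 = 6 \cdot 0 \left(-37\right) 33 = 0 \left(-37\right) 33 = 0 \cdot 33 = 0$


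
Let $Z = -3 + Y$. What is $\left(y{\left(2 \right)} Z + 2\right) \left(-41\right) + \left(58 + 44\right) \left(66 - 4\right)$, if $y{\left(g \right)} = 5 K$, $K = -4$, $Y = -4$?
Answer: $502$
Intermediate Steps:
$Z = -7$ ($Z = -3 - 4 = -7$)
$y{\left(g \right)} = -20$ ($y{\left(g \right)} = 5 \left(-4\right) = -20$)
$\left(y{\left(2 \right)} Z + 2\right) \left(-41\right) + \left(58 + 44\right) \left(66 - 4\right) = \left(\left(-20\right) \left(-7\right) + 2\right) \left(-41\right) + \left(58 + 44\right) \left(66 - 4\right) = \left(140 + 2\right) \left(-41\right) + 102 \cdot 62 = 142 \left(-41\right) + 6324 = -5822 + 6324 = 502$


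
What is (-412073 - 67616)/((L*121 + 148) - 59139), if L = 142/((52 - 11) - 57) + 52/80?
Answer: 19187560/2399449 ≈ 7.9967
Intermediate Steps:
L = -329/40 (L = 142/(41 - 57) + 52*(1/80) = 142/(-16) + 13/20 = 142*(-1/16) + 13/20 = -71/8 + 13/20 = -329/40 ≈ -8.2250)
(-412073 - 67616)/((L*121 + 148) - 59139) = (-412073 - 67616)/((-329/40*121 + 148) - 59139) = -479689/((-39809/40 + 148) - 59139) = -479689/(-33889/40 - 59139) = -479689/(-2399449/40) = -479689*(-40/2399449) = 19187560/2399449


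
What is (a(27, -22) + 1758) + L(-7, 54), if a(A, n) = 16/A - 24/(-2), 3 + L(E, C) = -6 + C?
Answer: 49021/27 ≈ 1815.6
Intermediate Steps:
L(E, C) = -9 + C (L(E, C) = -3 + (-6 + C) = -9 + C)
a(A, n) = 12 + 16/A (a(A, n) = 16/A - 24*(-½) = 16/A + 12 = 12 + 16/A)
(a(27, -22) + 1758) + L(-7, 54) = ((12 + 16/27) + 1758) + (-9 + 54) = ((12 + 16*(1/27)) + 1758) + 45 = ((12 + 16/27) + 1758) + 45 = (340/27 + 1758) + 45 = 47806/27 + 45 = 49021/27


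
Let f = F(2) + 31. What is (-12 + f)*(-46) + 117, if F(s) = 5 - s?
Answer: -895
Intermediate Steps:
f = 34 (f = (5 - 1*2) + 31 = (5 - 2) + 31 = 3 + 31 = 34)
(-12 + f)*(-46) + 117 = (-12 + 34)*(-46) + 117 = 22*(-46) + 117 = -1012 + 117 = -895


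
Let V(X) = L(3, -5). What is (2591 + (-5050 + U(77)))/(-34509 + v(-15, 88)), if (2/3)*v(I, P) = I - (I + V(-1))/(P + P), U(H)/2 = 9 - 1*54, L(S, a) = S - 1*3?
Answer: 897248/12155043 ≈ 0.073817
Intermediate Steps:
L(S, a) = -3 + S (L(S, a) = S - 3 = -3 + S)
V(X) = 0 (V(X) = -3 + 3 = 0)
U(H) = -90 (U(H) = 2*(9 - 1*54) = 2*(9 - 54) = 2*(-45) = -90)
v(I, P) = 3*I/2 - 3*I/(4*P) (v(I, P) = 3*(I - (I + 0)/(P + P))/2 = 3*(I - I/(2*P))/2 = 3*I/2 - 3*I/(4*P))
(2591 + (-5050 + U(77)))/(-34509 + v(-15, 88)) = (2591 + (-5050 - 90))/(-34509 + (¾)*(-15)*(-1 + 2*88)/88) = (2591 - 5140)/(-34509 + (¾)*(-15)*(1/88)*(-1 + 176)) = -2549/(-34509 + (¾)*(-15)*(1/88)*175) = -2549/(-34509 - 7875/352) = -2549/(-12155043/352) = -2549*(-352/12155043) = 897248/12155043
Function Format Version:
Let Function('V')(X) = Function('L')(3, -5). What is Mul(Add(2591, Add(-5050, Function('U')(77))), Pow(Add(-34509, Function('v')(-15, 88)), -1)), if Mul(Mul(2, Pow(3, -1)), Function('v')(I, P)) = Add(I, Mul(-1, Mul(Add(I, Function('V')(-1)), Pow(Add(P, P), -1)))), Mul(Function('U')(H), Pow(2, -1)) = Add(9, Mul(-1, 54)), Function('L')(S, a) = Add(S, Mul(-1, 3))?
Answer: Rational(897248, 12155043) ≈ 0.073817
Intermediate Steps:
Function('L')(S, a) = Add(-3, S) (Function('L')(S, a) = Add(S, -3) = Add(-3, S))
Function('V')(X) = 0 (Function('V')(X) = Add(-3, 3) = 0)
Function('U')(H) = -90 (Function('U')(H) = Mul(2, Add(9, Mul(-1, 54))) = Mul(2, Add(9, -54)) = Mul(2, -45) = -90)
Function('v')(I, P) = Add(Mul(Rational(3, 2), I), Mul(Rational(-3, 4), I, Pow(P, -1))) (Function('v')(I, P) = Mul(Rational(3, 2), Add(I, Mul(-1, Mul(Add(I, 0), Pow(Add(P, P), -1))))) = Mul(Rational(3, 2), Add(I, Mul(-1, Mul(I, Pow(Mul(2, P), -1))))) = Mul(Rational(3, 2), Add(I, Mul(-1, Mul(I, Mul(Rational(1, 2), Pow(P, -1)))))) = Mul(Rational(3, 2), Add(I, Mul(-1, Mul(Rational(1, 2), I, Pow(P, -1))))) = Mul(Rational(3, 2), Add(I, Mul(Rational(-1, 2), I, Pow(P, -1)))) = Add(Mul(Rational(3, 2), I), Mul(Rational(-3, 4), I, Pow(P, -1))))
Mul(Add(2591, Add(-5050, Function('U')(77))), Pow(Add(-34509, Function('v')(-15, 88)), -1)) = Mul(Add(2591, Add(-5050, -90)), Pow(Add(-34509, Mul(Rational(3, 4), -15, Pow(88, -1), Add(-1, Mul(2, 88)))), -1)) = Mul(Add(2591, -5140), Pow(Add(-34509, Mul(Rational(3, 4), -15, Rational(1, 88), Add(-1, 176))), -1)) = Mul(-2549, Pow(Add(-34509, Mul(Rational(3, 4), -15, Rational(1, 88), 175)), -1)) = Mul(-2549, Pow(Add(-34509, Rational(-7875, 352)), -1)) = Mul(-2549, Pow(Rational(-12155043, 352), -1)) = Mul(-2549, Rational(-352, 12155043)) = Rational(897248, 12155043)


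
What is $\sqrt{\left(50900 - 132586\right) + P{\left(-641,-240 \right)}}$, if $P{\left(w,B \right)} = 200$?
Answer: $9 i \sqrt{1006} \approx 285.46 i$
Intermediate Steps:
$\sqrt{\left(50900 - 132586\right) + P{\left(-641,-240 \right)}} = \sqrt{\left(50900 - 132586\right) + 200} = \sqrt{-81686 + 200} = \sqrt{-81486} = 9 i \sqrt{1006}$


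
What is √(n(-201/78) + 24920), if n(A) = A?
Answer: √16844178/26 ≈ 157.85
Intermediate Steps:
√(n(-201/78) + 24920) = √(-201/78 + 24920) = √(-201*1/78 + 24920) = √(-67/26 + 24920) = √(647853/26) = √16844178/26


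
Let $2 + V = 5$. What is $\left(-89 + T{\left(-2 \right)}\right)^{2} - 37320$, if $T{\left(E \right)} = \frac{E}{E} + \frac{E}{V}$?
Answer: $- \frac{265124}{9} \approx -29458.0$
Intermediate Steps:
$V = 3$ ($V = -2 + 5 = 3$)
$T{\left(E \right)} = 1 + \frac{E}{3}$ ($T{\left(E \right)} = \frac{E}{E} + \frac{E}{3} = 1 + E \frac{1}{3} = 1 + \frac{E}{3}$)
$\left(-89 + T{\left(-2 \right)}\right)^{2} - 37320 = \left(-89 + \left(1 + \frac{1}{3} \left(-2\right)\right)\right)^{2} - 37320 = \left(-89 + \left(1 - \frac{2}{3}\right)\right)^{2} - 37320 = \left(-89 + \frac{1}{3}\right)^{2} - 37320 = \left(- \frac{266}{3}\right)^{2} - 37320 = \frac{70756}{9} - 37320 = - \frac{265124}{9}$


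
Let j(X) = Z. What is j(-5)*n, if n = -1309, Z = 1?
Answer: -1309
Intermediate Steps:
j(X) = 1
j(-5)*n = 1*(-1309) = -1309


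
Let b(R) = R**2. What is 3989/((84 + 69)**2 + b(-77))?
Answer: 3989/29338 ≈ 0.13597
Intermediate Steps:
3989/((84 + 69)**2 + b(-77)) = 3989/((84 + 69)**2 + (-77)**2) = 3989/(153**2 + 5929) = 3989/(23409 + 5929) = 3989/29338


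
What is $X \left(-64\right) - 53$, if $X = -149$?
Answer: $9483$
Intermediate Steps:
$X \left(-64\right) - 53 = \left(-149\right) \left(-64\right) - 53 = 9536 - 53 = 9483$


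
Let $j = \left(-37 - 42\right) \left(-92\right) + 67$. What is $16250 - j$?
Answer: $8915$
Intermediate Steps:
$j = 7335$ ($j = \left(-37 - 42\right) \left(-92\right) + 67 = \left(-79\right) \left(-92\right) + 67 = 7268 + 67 = 7335$)
$16250 - j = 16250 - 7335 = 8915$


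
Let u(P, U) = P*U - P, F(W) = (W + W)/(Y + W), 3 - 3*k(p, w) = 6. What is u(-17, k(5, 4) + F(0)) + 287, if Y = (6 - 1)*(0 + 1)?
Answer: 321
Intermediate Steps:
k(p, w) = -1 (k(p, w) = 1 - 1/3*6 = 1 - 2 = -1)
Y = 5 (Y = 5*1 = 5)
F(W) = 2*W/(5 + W) (F(W) = (W + W)/(5 + W) = (2*W)/(5 + W) = 2*W/(5 + W))
u(P, U) = -P + P*U
u(-17, k(5, 4) + F(0)) + 287 = -17*(-1 + (-1 + 2*0/(5 + 0))) + 287 = -17*(-1 + (-1 + 2*0/5)) + 287 = -17*(-1 + (-1 + 2*0*(1/5))) + 287 = -17*(-1 + (-1 + 0)) + 287 = -17*(-1 - 1) + 287 = -17*(-2) + 287 = 34 + 287 = 321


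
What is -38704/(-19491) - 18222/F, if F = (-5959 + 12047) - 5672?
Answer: -169532069/4054128 ≈ -41.817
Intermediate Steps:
F = 416 (F = 6088 - 5672 = 416)
-38704/(-19491) - 18222/F = -38704/(-19491) - 18222/416 = -38704*(-1/19491) - 18222*1/416 = 38704/19491 - 9111/208 = -169532069/4054128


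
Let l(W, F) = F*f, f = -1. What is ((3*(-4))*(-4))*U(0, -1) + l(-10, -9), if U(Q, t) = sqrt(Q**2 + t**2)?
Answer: 57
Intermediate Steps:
l(W, F) = -F (l(W, F) = F*(-1) = -F)
((3*(-4))*(-4))*U(0, -1) + l(-10, -9) = ((3*(-4))*(-4))*sqrt(0**2 + (-1)**2) - 1*(-9) = (-12*(-4))*sqrt(0 + 1) + 9 = 48*sqrt(1) + 9 = 48*1 + 9 = 48 + 9 = 57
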